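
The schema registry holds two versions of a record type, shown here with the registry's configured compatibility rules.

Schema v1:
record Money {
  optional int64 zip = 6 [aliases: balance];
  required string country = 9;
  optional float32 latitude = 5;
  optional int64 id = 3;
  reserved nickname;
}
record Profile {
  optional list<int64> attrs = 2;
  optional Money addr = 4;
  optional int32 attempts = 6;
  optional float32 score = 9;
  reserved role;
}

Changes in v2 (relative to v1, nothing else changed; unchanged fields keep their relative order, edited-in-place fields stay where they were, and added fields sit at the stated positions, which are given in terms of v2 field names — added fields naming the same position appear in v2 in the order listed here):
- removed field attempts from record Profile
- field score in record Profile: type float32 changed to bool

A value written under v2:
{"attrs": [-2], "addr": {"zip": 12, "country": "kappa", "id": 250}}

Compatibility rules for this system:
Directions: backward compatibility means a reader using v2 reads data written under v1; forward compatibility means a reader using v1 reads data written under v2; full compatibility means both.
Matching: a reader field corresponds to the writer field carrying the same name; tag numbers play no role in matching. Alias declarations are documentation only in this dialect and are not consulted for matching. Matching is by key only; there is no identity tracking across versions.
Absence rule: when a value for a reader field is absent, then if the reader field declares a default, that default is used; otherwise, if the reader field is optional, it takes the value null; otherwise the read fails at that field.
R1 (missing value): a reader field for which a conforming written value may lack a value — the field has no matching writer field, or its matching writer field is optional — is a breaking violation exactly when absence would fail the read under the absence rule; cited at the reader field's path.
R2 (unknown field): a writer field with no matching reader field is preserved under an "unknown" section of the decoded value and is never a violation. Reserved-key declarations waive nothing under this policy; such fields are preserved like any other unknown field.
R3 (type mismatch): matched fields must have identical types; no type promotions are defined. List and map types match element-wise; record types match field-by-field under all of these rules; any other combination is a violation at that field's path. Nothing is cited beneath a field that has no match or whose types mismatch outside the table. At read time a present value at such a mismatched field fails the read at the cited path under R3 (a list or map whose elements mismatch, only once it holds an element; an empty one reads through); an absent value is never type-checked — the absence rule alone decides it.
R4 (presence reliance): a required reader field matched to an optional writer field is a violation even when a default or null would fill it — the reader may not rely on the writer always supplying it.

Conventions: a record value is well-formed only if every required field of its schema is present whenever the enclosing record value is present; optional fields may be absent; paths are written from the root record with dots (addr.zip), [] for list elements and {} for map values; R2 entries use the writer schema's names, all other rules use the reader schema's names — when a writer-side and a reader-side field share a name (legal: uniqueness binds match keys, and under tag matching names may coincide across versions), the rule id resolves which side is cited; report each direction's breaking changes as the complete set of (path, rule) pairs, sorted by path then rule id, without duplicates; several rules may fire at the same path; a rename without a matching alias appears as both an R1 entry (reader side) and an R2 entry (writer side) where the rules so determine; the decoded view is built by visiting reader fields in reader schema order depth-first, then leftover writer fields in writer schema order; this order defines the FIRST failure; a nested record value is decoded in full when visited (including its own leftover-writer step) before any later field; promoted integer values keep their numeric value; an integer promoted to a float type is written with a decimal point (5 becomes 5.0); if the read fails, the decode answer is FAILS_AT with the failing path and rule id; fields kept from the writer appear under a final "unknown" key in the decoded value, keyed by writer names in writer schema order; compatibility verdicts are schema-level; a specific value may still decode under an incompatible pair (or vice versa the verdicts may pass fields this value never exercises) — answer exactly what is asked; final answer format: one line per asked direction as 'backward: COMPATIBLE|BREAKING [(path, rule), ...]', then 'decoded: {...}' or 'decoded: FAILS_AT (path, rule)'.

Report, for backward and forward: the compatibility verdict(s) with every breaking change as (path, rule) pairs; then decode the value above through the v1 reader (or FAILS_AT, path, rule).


arrows below run writer -> reader for Profile
backward for Profile (reader v2, writer v1):
  attrs <- attrs (list<int64> -> list<int64>, writer optional)
  addr <- addr (Money -> Money, writer optional)
  score <- score (float32 -> bool, writer optional)
  attempts (writer side), unknown to reader
  addr.zip <- addr.zip (int64 -> int64, writer optional)
  addr.country <- addr.country (string -> string, writer required)
  addr.latitude <- addr.latitude (float32 -> float32, writer optional)
  addr.id <- addr.id (int64 -> int64, writer optional)
  rule R3 violated at score
  => 1 violation(s): backward is BREAKING for Profile
forward for Profile (reader v1, writer v2):
  attrs <- attrs (list<int64> -> list<int64>, writer optional)
  addr <- addr (Money -> Money, writer optional)
  attempts: no writer match
  score <- score (bool -> float32, writer optional)
  addr.zip <- addr.zip (int64 -> int64, writer optional)
  addr.country <- addr.country (string -> string, writer required)
  addr.latitude <- addr.latitude (float32 -> float32, writer optional)
  addr.id <- addr.id (int64 -> int64, writer optional)
  rule R3 violated at score
  => 1 violation(s): forward is BREAKING for Profile
decode (reader v1):
  attrs := [-2]
  addr.zip := 12
  addr.country := "kappa"
  addr.latitude := null (absent, optional -> null)
  addr.id := 250
  attempts := null (absent, optional -> null)
  score := null (absent, optional -> null)
  => decoded: {"attrs": [-2], "addr": {"zip": 12, "country": "kappa", "latitude": null, "id": 250}, "attempts": null, "score": null}

backward: BREAKING [(score, R3)]; forward: BREAKING [(score, R3)]; decoded: {"attrs": [-2], "addr": {"zip": 12, "country": "kappa", "latitude": null, "id": 250}, "attempts": null, "score": null}


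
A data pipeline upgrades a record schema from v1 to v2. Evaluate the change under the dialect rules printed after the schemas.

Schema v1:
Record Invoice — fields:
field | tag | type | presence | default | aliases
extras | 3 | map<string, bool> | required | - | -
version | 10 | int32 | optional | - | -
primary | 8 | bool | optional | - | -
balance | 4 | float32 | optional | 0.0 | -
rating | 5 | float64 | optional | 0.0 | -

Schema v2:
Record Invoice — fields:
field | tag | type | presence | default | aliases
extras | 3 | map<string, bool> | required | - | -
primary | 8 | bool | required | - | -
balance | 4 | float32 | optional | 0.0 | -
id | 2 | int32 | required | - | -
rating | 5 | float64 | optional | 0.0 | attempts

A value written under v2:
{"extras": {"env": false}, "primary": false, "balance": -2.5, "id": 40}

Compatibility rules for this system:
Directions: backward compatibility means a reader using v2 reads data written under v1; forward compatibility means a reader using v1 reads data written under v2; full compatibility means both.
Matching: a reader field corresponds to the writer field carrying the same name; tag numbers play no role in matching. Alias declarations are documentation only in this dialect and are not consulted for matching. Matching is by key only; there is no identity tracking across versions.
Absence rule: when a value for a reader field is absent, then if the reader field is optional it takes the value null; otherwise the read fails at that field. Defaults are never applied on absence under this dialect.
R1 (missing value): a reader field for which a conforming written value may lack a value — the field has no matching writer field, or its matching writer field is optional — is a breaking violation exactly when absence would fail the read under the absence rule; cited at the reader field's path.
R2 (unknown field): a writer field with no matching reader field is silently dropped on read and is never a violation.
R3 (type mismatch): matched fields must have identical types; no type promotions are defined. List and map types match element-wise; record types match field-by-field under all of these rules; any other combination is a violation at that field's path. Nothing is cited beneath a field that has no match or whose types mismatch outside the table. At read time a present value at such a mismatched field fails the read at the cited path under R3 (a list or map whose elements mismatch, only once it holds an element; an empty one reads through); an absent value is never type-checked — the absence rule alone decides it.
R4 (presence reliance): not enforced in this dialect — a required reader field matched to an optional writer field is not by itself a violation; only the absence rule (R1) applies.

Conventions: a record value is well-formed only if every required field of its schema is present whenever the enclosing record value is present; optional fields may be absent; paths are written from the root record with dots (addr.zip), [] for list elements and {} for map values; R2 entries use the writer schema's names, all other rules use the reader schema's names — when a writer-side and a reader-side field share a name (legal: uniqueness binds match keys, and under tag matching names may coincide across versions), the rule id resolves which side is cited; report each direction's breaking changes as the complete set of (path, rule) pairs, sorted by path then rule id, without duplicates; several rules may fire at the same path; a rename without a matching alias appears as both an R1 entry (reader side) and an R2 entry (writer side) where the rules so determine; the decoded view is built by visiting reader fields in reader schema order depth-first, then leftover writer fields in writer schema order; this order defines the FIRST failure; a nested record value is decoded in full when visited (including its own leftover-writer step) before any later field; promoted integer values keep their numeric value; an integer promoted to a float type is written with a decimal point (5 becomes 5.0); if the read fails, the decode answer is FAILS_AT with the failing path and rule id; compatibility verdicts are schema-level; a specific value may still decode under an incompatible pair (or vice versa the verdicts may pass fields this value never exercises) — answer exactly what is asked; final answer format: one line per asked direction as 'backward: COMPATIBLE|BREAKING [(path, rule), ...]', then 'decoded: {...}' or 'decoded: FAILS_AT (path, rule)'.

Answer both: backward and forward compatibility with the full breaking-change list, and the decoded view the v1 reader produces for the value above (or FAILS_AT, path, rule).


each type pair in Invoice: writer, then reader
checking backward for Invoice: reader v2 against writer v1:
  map<string, bool> -> map<string, bool>, writer required: extras aligns to extras
  bool -> bool, writer optional: primary aligns to primary
  float32 -> float32, writer optional: balance aligns to balance
  id has no writer counterpart
  float64 -> float64, writer optional: rating aligns to rating
  version (writer side), unknown to reader
  rule R1 violated at id
  rule R1 violated at primary
  backward on Invoice therefore BREAKING (2)
checking forward for Invoice: reader v1 against writer v2:
  map<string, bool> -> map<string, bool>, writer required: extras aligns to extras
  version has no writer counterpart
  bool -> bool, writer required: primary aligns to primary
  float32 -> float32, writer optional: balance aligns to balance
  float64 -> float64, writer optional: rating aligns to rating
  id (writer side), unknown to reader
  nothing fires on Invoice: forward is COMPATIBLE
decoding the Invoice value with the v1 reader:
  extras := {"env": false}
  version := null (missing; optional => null)
  primary := false
  balance := -2.5
  rating := null (missing; optional => null)
  writer id: no reader field; dropped
  => decoded: {"extras": {"env": false}, "version": null, "primary": false, "balance": -2.5, "rating": null}

backward: BREAKING [(id, R1), (primary, R1)]; forward: COMPATIBLE []; decoded: {"extras": {"env": false}, "version": null, "primary": false, "balance": -2.5, "rating": null}


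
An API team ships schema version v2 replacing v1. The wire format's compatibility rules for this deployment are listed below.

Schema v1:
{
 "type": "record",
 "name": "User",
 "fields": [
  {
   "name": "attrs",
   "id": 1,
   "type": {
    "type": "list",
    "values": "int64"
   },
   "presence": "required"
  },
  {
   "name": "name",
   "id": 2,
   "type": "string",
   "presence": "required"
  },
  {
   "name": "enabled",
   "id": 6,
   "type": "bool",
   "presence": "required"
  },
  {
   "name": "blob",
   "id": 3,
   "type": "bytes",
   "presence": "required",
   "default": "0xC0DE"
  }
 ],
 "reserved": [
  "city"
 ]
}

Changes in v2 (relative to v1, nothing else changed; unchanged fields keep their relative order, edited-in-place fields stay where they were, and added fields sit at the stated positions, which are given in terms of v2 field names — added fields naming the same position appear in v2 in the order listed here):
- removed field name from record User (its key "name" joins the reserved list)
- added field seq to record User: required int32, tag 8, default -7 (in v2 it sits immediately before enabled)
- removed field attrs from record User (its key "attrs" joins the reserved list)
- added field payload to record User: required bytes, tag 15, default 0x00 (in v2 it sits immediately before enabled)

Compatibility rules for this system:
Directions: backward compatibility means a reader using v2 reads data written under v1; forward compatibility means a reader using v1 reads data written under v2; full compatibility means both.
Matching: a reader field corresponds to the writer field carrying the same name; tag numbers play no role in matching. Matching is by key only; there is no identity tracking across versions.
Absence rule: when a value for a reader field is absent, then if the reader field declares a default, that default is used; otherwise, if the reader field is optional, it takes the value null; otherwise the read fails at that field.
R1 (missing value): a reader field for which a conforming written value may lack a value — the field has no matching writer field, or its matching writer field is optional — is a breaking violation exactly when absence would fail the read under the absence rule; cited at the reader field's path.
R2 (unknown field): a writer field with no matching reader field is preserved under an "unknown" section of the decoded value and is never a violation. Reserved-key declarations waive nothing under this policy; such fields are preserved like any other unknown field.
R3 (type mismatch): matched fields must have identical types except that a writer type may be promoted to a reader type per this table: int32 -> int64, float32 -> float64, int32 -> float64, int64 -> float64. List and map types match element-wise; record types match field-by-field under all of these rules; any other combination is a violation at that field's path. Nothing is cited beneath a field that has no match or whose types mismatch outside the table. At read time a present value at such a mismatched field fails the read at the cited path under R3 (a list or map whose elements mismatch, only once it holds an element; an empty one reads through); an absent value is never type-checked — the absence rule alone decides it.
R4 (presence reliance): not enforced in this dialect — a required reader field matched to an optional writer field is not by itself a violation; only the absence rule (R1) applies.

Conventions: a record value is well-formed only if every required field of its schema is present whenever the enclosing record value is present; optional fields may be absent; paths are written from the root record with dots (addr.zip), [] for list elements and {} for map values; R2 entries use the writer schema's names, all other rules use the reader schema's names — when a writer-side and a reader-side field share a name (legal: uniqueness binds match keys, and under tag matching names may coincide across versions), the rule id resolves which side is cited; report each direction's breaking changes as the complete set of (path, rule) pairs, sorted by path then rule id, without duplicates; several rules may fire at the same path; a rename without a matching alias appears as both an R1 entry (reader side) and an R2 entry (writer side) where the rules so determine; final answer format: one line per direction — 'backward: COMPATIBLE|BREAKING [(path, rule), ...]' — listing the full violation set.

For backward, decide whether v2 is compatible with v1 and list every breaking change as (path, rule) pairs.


backward: COMPATIBLE []

in User below, arrows point writer -> reader
backward pass over User, reader schema v2, writer schema v1:
  seq has no writer counterpart
  payload has no writer counterpart
  enabled: paired with writer enabled (bool -> bool; writer required)
  blob: paired with writer blob (bytes -> bytes; writer required)
  leftover writer field: attrs
  leftover writer field: name
  => backward: COMPATIBLE
diffs on User not affecting the asked answer:
  removed field name from record User (its key "name" joins the reserved list) -> fires only in the forward direction of User, which is not asked here
  added field payload to record User: required bytes, tag 15, default 0x00 (in v2 it sits immediately before enabled) -> triggers nothing under User's printed rules — same verdict
  removed field attrs from record User (its key "attrs" joins the reserved list) -> fires only in the forward direction of User, which is not asked here
  added field seq to record User: required int32, tag 8, default -7 (in v2 it sits immediately before enabled) -> triggers nothing under User's printed rules — same verdict


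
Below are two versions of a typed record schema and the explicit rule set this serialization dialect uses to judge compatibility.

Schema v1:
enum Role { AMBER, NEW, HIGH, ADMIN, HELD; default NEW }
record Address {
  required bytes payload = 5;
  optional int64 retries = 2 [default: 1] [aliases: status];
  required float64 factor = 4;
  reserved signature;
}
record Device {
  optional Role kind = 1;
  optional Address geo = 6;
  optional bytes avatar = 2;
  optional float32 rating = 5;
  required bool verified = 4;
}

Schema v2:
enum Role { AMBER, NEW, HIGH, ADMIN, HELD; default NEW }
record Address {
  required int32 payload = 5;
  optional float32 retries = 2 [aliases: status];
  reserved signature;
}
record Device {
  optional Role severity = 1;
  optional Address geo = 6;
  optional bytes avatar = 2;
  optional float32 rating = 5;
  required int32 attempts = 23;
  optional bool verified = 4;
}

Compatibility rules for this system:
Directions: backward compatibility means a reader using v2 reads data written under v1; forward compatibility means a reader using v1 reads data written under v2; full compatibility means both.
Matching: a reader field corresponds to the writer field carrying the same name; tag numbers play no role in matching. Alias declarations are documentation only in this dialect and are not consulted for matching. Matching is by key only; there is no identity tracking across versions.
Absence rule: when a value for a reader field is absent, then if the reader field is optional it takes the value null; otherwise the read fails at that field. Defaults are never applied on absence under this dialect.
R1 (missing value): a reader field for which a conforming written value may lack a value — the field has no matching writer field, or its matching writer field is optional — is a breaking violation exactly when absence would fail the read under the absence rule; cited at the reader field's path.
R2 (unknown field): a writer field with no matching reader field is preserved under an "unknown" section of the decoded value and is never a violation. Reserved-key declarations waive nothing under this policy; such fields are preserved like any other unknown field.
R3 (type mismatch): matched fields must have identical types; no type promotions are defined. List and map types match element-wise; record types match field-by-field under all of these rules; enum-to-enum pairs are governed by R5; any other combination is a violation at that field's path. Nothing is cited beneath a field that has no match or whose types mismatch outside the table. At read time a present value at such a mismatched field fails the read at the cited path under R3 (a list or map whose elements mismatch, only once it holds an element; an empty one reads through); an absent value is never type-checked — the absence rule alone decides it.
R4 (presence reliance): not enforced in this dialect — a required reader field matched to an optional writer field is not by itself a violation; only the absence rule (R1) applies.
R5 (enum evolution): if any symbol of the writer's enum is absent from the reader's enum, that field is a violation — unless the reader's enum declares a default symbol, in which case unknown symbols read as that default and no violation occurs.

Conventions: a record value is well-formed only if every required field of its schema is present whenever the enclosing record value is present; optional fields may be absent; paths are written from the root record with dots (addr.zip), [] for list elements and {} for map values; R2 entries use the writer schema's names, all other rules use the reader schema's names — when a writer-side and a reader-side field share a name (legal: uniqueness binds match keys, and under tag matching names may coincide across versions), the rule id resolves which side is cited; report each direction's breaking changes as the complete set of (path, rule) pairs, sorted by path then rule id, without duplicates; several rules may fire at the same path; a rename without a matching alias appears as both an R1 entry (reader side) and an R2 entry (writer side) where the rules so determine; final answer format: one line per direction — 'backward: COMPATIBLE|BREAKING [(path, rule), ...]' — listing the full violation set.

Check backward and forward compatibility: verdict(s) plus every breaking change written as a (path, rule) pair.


backward: BREAKING [(attempts, R1), (geo.payload, R3), (geo.retries, R3)]; forward: BREAKING [(geo.factor, R1), (geo.payload, R3), (geo.retries, R3), (verified, R1)]

the writer's type comes first in each Device pair
checking backward for Device: reader v2 against writer v1:
  severity: no writer match
  Address -> Address, writer optional: geo aligns to geo
  bytes -> bytes, writer optional: avatar aligns to avatar
  float32 -> float32, writer optional: rating aligns to rating
  attempts: no writer match
  bool -> bool, writer required: verified aligns to verified
  writer kind: unknown to reader
  bytes -> int32, writer required: geo.payload aligns to geo.payload
  int64 -> float32, writer optional: geo.retries aligns to geo.retries
  writer geo.factor: unknown to reader
  R1 fires at attempts
  R3 fires at geo.payload
  R3 fires at geo.retries
  => backward: BREAKING (3)
checking forward for Device: reader v1 against writer v2:
  kind: no writer match
  Address -> Address, writer optional: geo aligns to geo
  bytes -> bytes, writer optional: avatar aligns to avatar
  float32 -> float32, writer optional: rating aligns to rating
  bool -> bool, writer optional: verified aligns to verified
  writer severity: unknown to reader
  writer attempts: unknown to reader
  int32 -> bytes, writer required: geo.payload aligns to geo.payload
  float32 -> int64, writer optional: geo.retries aligns to geo.retries
  geo.factor: no writer match
  R1 fires at geo.factor
  R3 fires at geo.payload
  R3 fires at geo.retries
  R1 fires at verified
  => forward: BREAKING (4)


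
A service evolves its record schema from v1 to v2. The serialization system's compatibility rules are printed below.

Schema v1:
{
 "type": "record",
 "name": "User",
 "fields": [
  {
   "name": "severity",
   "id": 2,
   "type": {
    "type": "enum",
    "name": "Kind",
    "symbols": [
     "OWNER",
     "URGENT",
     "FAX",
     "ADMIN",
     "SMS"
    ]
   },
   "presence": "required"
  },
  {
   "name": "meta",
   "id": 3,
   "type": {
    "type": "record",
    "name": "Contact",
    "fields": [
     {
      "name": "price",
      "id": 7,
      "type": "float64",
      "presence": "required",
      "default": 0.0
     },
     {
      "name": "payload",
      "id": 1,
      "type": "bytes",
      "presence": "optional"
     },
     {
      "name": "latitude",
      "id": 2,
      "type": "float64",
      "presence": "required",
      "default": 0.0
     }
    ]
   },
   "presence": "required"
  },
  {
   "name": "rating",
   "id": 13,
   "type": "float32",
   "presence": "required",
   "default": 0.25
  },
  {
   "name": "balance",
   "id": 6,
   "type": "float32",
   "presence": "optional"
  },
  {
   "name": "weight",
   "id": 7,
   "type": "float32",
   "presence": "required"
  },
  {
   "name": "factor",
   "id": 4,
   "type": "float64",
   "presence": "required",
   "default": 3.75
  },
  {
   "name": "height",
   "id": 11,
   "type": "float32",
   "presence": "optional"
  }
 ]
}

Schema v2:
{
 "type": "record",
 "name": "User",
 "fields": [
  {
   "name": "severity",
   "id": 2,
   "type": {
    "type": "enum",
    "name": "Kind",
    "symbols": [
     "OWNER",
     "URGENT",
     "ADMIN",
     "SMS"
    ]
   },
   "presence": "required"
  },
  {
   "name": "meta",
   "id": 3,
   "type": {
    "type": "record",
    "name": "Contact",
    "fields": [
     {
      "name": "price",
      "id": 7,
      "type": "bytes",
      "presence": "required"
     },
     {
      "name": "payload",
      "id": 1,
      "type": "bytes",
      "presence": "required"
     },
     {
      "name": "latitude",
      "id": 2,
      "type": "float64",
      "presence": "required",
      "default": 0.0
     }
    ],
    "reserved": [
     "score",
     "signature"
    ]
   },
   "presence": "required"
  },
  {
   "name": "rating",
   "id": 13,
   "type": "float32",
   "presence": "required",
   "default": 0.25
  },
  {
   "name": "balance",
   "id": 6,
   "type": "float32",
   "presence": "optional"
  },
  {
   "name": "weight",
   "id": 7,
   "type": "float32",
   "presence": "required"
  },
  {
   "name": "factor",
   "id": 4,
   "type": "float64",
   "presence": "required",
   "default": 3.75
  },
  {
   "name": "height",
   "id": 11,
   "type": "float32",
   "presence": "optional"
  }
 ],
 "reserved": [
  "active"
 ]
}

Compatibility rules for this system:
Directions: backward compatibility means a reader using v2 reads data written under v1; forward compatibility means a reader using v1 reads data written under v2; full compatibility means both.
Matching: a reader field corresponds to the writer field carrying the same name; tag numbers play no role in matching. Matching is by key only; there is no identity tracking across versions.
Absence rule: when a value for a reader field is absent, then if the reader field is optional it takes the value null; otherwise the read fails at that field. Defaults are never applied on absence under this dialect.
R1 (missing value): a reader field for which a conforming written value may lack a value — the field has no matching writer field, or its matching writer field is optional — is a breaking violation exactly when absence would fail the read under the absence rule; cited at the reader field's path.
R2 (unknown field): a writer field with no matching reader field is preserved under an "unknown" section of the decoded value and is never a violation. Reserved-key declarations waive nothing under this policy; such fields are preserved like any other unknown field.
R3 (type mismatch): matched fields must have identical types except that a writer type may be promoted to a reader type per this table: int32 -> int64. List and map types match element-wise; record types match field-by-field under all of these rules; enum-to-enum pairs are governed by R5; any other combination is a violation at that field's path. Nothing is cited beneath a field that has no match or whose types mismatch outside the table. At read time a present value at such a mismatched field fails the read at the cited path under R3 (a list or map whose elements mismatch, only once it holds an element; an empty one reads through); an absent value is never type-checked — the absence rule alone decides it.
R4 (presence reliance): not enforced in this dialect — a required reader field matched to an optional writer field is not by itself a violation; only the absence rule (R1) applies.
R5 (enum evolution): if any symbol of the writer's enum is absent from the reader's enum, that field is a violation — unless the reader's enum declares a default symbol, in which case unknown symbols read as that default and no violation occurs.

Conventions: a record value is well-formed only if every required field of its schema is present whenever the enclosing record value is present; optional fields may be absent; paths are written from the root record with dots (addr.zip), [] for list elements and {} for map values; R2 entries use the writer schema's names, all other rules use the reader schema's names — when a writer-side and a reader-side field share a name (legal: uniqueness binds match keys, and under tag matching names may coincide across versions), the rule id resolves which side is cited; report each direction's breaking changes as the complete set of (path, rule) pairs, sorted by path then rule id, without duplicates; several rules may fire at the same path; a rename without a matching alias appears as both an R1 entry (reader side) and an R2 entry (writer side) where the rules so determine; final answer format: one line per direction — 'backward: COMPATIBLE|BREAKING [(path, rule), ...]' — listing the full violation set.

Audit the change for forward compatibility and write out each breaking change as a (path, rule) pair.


in User below, arrows point writer -> reader
forward pass over User, reader schema v1, writer schema v2:
  Kind -> Kind, writer required: severity aligns to severity
  Contact -> Contact, writer required: meta aligns to meta
  float32 -> float32, writer required: rating aligns to rating
  float32 -> float32, writer optional: balance aligns to balance
  float32 -> float32, writer required: weight aligns to weight
  float64 -> float64, writer required: factor aligns to factor
  float32 -> float32, writer optional: height aligns to height
  bytes -> float64, writer required: meta.price aligns to meta.price
  bytes -> bytes, writer required: meta.payload aligns to meta.payload
  float64 -> float64, writer required: meta.latitude aligns to meta.latitude
  R3 fires at meta.price
  => forward: BREAKING (1)
checking off the User differences that do not matter here:
  enum Kind (field severity in record User): symbol FAX removed -> matters only for User's backward compatibility — outside the asked direction
  field payload in record Contact: optional changed to required -> matters only for User's backward compatibility — outside the asked direction

forward: BREAKING [(meta.price, R3)]


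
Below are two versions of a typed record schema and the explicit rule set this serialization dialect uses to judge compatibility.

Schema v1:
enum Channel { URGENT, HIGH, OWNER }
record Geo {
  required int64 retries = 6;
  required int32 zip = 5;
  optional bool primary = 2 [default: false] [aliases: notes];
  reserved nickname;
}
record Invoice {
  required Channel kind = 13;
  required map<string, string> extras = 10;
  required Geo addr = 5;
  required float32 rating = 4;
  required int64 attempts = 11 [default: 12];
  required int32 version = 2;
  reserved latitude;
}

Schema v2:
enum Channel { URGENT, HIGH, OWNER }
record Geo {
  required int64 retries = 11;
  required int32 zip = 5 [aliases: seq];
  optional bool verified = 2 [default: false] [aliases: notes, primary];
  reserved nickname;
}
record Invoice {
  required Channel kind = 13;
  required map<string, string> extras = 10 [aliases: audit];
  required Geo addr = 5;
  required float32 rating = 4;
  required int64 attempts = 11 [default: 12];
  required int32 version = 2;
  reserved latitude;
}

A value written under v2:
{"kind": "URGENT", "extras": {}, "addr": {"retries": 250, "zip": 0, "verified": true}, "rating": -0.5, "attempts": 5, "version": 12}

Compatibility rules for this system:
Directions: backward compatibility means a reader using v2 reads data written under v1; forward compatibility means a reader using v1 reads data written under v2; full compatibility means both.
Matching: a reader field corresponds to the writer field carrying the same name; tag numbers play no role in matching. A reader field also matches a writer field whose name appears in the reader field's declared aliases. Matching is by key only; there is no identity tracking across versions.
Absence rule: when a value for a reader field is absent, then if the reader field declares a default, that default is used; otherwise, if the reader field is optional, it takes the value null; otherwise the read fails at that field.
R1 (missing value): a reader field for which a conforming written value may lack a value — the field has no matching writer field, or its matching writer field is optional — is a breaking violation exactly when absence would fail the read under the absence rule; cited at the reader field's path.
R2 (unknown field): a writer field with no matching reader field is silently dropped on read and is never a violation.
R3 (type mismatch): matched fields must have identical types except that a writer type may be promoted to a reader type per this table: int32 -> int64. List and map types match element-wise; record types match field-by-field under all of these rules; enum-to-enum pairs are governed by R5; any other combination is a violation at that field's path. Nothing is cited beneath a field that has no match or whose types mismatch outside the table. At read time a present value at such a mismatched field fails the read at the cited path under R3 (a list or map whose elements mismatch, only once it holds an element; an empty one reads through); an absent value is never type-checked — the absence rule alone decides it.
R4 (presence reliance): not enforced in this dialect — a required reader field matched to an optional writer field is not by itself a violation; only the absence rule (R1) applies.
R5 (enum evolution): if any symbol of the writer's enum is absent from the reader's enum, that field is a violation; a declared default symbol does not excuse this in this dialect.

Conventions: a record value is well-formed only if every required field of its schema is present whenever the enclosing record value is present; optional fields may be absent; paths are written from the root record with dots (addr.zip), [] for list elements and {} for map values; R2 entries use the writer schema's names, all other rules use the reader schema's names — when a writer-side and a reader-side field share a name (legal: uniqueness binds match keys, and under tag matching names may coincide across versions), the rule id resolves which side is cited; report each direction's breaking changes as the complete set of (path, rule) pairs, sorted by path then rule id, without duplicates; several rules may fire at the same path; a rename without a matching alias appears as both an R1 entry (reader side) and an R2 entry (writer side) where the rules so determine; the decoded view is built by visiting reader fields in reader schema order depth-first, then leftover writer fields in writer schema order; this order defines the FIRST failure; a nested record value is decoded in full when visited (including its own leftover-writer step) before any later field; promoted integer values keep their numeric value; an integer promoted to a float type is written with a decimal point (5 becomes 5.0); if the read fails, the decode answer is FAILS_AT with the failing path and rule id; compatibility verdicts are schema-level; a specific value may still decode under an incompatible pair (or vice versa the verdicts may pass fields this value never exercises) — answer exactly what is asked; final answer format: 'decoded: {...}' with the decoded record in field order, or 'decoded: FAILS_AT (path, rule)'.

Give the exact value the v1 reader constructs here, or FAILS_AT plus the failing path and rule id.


arrows below run writer -> reader for Invoice
decode (reader v1):
  kind := "URGENT"
  extras := {}
  addr.retries := 250
  addr.zip := 0
  addr.primary := false (missing; default applied)
  writer addr.verified: no reader field; dropped
  rating := -0.5
  attempts := 5
  version := 12
  => decoded: {"kind": "URGENT", "extras": {}, "addr": {"retries": 250, "zip": 0, "primary": false}, "rating": -0.5, "attempts": 5, "version": 12}
diffs on Invoice not affecting the asked answer:
  field retries in record Geo: tag 6 changed to 11 -> inert under this dialect — no rule fires on Invoice and the result does not move

decoded: {"kind": "URGENT", "extras": {}, "addr": {"retries": 250, "zip": 0, "primary": false}, "rating": -0.5, "attempts": 5, "version": 12}


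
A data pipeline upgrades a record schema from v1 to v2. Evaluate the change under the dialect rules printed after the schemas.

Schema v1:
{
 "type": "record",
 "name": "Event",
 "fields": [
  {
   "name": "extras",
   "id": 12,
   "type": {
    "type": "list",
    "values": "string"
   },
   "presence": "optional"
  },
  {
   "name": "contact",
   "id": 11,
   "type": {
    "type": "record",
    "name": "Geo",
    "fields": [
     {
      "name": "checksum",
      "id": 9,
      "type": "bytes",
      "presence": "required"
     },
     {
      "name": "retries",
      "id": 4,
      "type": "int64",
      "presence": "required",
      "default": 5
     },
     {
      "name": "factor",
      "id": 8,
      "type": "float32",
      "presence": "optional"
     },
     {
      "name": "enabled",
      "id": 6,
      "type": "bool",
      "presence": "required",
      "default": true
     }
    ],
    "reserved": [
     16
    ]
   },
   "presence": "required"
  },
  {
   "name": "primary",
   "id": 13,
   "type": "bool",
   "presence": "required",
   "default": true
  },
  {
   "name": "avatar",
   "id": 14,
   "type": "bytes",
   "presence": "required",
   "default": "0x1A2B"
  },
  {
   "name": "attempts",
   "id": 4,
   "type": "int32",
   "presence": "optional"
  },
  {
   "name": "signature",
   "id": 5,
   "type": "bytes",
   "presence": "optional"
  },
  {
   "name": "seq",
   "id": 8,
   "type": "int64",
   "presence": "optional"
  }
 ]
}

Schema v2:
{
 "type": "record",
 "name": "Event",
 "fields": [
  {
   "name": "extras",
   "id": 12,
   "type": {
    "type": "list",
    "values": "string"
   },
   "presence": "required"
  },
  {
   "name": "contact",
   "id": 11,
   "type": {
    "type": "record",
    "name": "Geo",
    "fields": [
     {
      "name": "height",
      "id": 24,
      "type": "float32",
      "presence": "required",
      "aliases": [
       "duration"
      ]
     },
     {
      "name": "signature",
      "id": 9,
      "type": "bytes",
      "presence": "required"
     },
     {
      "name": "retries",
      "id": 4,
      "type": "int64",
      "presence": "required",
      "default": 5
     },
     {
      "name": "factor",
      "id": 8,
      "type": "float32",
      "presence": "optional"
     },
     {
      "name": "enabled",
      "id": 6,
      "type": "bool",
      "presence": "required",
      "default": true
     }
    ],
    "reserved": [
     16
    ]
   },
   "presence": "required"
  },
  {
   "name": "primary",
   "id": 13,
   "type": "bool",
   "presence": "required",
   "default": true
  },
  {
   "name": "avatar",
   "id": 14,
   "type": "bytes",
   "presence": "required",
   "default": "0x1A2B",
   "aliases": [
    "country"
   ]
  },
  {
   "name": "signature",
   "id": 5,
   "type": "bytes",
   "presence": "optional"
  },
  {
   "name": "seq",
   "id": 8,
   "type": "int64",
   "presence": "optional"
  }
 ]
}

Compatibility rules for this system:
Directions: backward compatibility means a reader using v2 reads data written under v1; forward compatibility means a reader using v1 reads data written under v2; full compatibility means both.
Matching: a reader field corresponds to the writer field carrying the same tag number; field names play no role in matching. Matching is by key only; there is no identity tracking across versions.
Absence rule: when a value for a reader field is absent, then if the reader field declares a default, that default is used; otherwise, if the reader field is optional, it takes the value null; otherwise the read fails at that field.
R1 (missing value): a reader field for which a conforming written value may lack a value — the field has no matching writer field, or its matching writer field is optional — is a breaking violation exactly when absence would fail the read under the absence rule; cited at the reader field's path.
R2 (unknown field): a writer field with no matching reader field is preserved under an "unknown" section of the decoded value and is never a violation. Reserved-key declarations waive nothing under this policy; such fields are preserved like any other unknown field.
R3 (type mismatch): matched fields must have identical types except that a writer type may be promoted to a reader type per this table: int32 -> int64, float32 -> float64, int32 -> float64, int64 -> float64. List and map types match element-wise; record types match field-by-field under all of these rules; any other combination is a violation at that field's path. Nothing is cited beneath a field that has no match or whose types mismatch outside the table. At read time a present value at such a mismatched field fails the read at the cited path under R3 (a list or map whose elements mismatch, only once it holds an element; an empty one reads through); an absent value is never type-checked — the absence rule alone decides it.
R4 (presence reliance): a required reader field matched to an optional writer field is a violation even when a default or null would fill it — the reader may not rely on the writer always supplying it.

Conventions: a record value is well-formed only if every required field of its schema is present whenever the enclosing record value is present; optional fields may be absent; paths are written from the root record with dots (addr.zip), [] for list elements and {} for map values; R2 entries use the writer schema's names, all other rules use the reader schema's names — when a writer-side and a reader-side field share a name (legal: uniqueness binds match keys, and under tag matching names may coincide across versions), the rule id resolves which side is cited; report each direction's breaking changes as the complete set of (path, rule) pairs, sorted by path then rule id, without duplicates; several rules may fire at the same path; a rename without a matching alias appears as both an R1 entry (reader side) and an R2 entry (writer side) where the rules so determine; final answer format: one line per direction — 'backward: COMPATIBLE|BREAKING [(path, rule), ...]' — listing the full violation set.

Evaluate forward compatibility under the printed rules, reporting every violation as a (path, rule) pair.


forward: COMPATIBLE []

arrows below run writer -> reader for Event
forward pass over Event, reader schema v1, writer schema v2:
  writer required, list<string> -> list<string>: reader extras maps from writer extras
  writer required, Geo -> Geo: reader contact maps from writer contact
  writer required, bool -> bool: reader primary maps from writer primary
  writer required, bytes -> bytes: reader avatar maps from writer avatar
  attempts: no writer match
  writer optional, bytes -> bytes: reader signature maps from writer signature
  writer optional, int64 -> int64: reader seq maps from writer seq
  writer required, bytes -> bytes: reader contact.checksum maps from writer contact.signature
  writer required, int64 -> int64: reader contact.retries maps from writer contact.retries
  writer optional, float32 -> float32: reader contact.factor maps from writer contact.factor
  writer required, bool -> bool: reader contact.enabled maps from writer contact.enabled
  leftover writer field: contact.height
  => no violations; forward on Event: COMPATIBLE
diffs on Event not affecting the asked answer:
  added field height to record Geo: required float32, tag 24 (in v2 it sits immediately before signature) -> its effect on Event is confined to the backward direction, not asked
  renamed field checksum to signature in record Geo -> fires no rule on Event, leaving the asked answer as it is
  removed field attempts from record Event -> fires no rule on Event, leaving the asked answer as it is
  field extras in record Event: optional changed to required -> its effect on Event is confined to the backward direction, not asked
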